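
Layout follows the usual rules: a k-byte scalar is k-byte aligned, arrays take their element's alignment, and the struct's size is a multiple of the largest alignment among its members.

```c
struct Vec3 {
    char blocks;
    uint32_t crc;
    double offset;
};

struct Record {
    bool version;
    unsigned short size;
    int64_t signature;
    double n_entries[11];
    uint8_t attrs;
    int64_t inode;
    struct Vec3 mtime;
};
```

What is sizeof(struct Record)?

136 bytes

Vec3: @0: blocks [1B, align 1] → 1; +3 pad (align 4); @4: crc [4B, align 4] → 8; @8: offset [8B, align 8] → 16; size 16, align 8
@0: version [1B, align 1] → 1
+1 pad (align 2)
@2: size [2B, align 2] → 4
+4 pad (align 8)
@8: signature [8B, align 8] → 16
@16: n_entries [88B, align 8] → 104
@104: attrs [1B, align 1] → 105
+7 pad (align 8)
@112: inode [8B, align 8] → 120
@120: mtime [16B, align 8] → 136
size 136, align 8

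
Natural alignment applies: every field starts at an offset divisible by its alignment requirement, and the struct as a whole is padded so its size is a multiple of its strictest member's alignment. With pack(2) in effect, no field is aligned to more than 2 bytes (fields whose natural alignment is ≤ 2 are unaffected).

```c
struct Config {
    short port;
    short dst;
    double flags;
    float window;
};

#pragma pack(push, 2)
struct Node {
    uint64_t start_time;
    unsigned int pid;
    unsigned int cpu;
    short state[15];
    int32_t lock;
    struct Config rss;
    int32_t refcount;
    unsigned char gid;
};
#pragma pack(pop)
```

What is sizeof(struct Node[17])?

1360

Config: 0..2  port  (2B, 2-aligned); 2..4  dst  (2B, 2-aligned); 4..8  -- padding (4B); 8..16  flags  (8B, 8-aligned); 16..20  window  (4B, 4-aligned); 20..24  -- tail padding (4B); sizeof = 24, alignof = 8
0..8  start_time  (8B, 2-aligned)
8..12  pid  (4B, 2-aligned)
12..16  cpu  (4B, 2-aligned)
16..46  state  (30B, 2-aligned)
46..50  lock  (4B, 2-aligned)
50..74  rss  (24B, 2-aligned)
74..78  refcount  (4B, 2-aligned)
78..79  gid  (1B, 1-aligned)
79..80  -- tail padding (1B)
sizeof = 80, alignof = 2
array of 17: 17 × 80 = 1360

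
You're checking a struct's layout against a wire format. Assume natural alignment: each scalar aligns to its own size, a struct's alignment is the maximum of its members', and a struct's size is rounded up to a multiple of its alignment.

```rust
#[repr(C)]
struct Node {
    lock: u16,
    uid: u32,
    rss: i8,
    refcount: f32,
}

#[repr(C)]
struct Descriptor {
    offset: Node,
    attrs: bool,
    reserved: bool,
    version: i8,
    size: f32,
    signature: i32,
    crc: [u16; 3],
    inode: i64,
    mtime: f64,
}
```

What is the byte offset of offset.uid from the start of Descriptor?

Node: 0..2  lock  (2B, 2-aligned); 2..4  -- padding (2B); 4..8  uid  (4B, 4-aligned); 8..9  rss  (1B, 1-aligned); 9..12  -- padding (3B); 12..16  refcount  (4B, 4-aligned); sizeof = 16, alignof = 4
0..16  offset  (16B, 4-aligned)
within Node: uid at 4
0 + 4 = 4

4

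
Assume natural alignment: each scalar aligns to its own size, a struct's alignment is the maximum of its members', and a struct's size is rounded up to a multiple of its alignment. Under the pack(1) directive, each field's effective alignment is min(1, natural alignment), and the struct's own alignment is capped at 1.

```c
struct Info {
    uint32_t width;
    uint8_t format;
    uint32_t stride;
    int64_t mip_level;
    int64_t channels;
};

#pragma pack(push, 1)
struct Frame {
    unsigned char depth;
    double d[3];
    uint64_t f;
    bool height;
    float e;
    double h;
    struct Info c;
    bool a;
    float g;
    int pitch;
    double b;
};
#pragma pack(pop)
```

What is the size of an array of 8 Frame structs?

Info: @0: width [4B, align 4] → 4; @4: format [1B, align 1] → 5; +3 pad (align 4); @8: stride [4B, align 4] → 12; +4 pad (align 8); @16: mip_level [8B, align 8] → 24; @24: channels [8B, align 8] → 32; size 32, align 8
@0: depth [1B, align 1] → 1
@1: d [24B, align 1] → 25
@25: f [8B, align 1] → 33
@33: height [1B, align 1] → 34
@34: e [4B, align 1] → 38
@38: h [8B, align 1] → 46
@46: c [32B, align 1] → 78
@78: a [1B, align 1] → 79
@79: g [4B, align 1] → 83
@83: pitch [4B, align 1] → 87
@87: b [8B, align 1] → 95
size 95, align 1
array of 8: 8 × 95 = 760

760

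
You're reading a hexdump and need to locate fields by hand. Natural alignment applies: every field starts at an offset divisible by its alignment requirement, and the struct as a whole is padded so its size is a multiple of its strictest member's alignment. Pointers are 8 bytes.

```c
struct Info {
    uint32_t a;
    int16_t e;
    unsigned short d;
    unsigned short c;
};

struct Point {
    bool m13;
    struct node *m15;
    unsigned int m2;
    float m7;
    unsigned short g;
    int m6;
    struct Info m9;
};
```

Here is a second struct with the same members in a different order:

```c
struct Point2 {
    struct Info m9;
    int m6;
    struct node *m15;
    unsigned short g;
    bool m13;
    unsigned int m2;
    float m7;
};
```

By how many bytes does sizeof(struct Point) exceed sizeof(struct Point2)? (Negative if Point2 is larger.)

Info: a at 0 (size 4, align 4) → ends 4; e at 4 (size 2, align 2) → ends 6; d at 6 (size 2, align 2) → ends 8; c at 8 (size 2, align 2) → ends 10; tail pad 2 to reach multiple of 4; total 12 bytes, alignment 4
m13 at 0 (size 1, align 1) → ends 1
pad 7 to align 8 for m15
m15 at 8 (size 8, align 8) → ends 16
m2 at 16 (size 4, align 4) → ends 20
m7 at 20 (size 4, align 4) → ends 24
g at 24 (size 2, align 2) → ends 26
pad 2 to align 4 for m6
m6 at 28 (size 4, align 4) → ends 32
m9 at 32 (size 12, align 4) → ends 44
tail pad 4 to reach multiple of 8
total 48 bytes, alignment 8
— Point2 —
m9 at 0 (size 12, align 4) → ends 12
m6 at 12 (size 4, align 4) → ends 16
m15 at 16 (size 8, align 8) → ends 24
g at 24 (size 2, align 2) → ends 26
m13 at 26 (size 1, align 1) → ends 27
pad 1 to align 4 for m2
m2 at 28 (size 4, align 4) → ends 32
m7 at 32 (size 4, align 4) → ends 36
tail pad 4 to reach multiple of 8
total 40 bytes, alignment 8
48 − 40 = 8

8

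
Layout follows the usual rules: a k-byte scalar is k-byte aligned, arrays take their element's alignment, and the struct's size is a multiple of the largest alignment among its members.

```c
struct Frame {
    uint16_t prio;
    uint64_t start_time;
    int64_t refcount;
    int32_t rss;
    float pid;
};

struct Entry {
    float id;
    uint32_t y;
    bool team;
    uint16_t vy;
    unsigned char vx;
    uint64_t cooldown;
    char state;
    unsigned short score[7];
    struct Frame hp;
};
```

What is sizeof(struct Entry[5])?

360

Frame: prio at 0 (size 2, align 2) → ends 2; pad 6 to align 8 for start_time; start_time at 8 (size 8, align 8) → ends 16; refcount at 16 (size 8, align 8) → ends 24; rss at 24 (size 4, align 4) → ends 28; pid at 28 (size 4, align 4) → ends 32; total 32 bytes, alignment 8
id at 0 (size 4, align 4) → ends 4
y at 4 (size 4, align 4) → ends 8
team at 8 (size 1, align 1) → ends 9
pad 1 to align 2 for vy
vy at 10 (size 2, align 2) → ends 12
vx at 12 (size 1, align 1) → ends 13
pad 3 to align 8 for cooldown
cooldown at 16 (size 8, align 8) → ends 24
state at 24 (size 1, align 1) → ends 25
pad 1 to align 2 for score
score at 26 (size 14, align 2) → ends 40
hp at 40 (size 32, align 8) → ends 72
total 72 bytes, alignment 8
array of 5: 5 × 72 = 360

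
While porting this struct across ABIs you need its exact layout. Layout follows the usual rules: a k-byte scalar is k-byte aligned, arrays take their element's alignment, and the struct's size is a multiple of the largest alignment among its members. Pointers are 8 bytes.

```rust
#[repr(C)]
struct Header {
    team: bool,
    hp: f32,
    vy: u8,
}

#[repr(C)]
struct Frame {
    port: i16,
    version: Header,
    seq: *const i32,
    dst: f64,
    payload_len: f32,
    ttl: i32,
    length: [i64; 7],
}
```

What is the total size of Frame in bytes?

96

Header: 0..1  team  (1B, 1-aligned); 1..4  -- padding (3B); 4..8  hp  (4B, 4-aligned); 8..9  vy  (1B, 1-aligned); 9..12  -- tail padding (3B); sizeof = 12, alignof = 4
0..2  port  (2B, 2-aligned)
2..4  -- padding (2B)
4..16  version  (12B, 4-aligned)
16..24  seq  (8B, 8-aligned)
24..32  dst  (8B, 8-aligned)
32..36  payload_len  (4B, 4-aligned)
36..40  ttl  (4B, 4-aligned)
40..96  length  (56B, 8-aligned)
sizeof = 96, alignof = 8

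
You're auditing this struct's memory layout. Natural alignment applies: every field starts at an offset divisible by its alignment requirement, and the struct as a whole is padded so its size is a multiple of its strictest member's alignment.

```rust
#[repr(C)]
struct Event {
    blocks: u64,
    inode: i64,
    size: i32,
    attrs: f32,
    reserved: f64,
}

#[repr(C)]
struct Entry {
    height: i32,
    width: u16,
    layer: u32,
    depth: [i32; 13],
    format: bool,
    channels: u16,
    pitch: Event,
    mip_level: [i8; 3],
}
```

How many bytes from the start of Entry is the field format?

Event: 0..8  blocks  (8B, 8-aligned); 8..16  inode  (8B, 8-aligned); 16..20  size  (4B, 4-aligned); 20..24  attrs  (4B, 4-aligned); 24..32  reserved  (8B, 8-aligned); sizeof = 32, alignof = 8
0..4  height  (4B, 4-aligned)
4..6  width  (2B, 2-aligned)
6..8  -- padding (2B)
8..12  layer  (4B, 4-aligned)
12..64  depth  (52B, 4-aligned)
64..65  format  (1B, 1-aligned)

64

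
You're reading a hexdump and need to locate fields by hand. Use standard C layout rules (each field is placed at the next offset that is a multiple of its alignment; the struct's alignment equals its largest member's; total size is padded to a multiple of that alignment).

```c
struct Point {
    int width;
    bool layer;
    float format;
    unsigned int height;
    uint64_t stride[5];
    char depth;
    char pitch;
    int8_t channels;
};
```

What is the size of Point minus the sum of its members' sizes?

0..4  width  (4B, 4-aligned)
4..5  layer  (1B, 1-aligned)
5..8  -- padding (3B)
8..12  format  (4B, 4-aligned)
12..16  height  (4B, 4-aligned)
16..56  stride  (40B, 8-aligned)
56..57  depth  (1B, 1-aligned)
57..58  pitch  (1B, 1-aligned)
58..59  channels  (1B, 1-aligned)
59..64  -- tail padding (5B)
sizeof = 64, alignof = 8
data bytes 56, size 64 → padding 8

8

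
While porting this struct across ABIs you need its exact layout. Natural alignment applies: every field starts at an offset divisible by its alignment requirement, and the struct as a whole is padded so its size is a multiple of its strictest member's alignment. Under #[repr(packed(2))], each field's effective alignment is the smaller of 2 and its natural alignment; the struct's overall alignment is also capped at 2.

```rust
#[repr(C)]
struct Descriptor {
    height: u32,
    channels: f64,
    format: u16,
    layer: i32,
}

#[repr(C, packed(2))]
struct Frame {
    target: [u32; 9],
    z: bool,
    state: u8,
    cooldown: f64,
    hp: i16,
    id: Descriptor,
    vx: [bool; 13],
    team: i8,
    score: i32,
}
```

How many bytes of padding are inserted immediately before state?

Descriptor: height at 0 (size 4, align 4) → ends 4; pad 4 to align 8 for channels; channels at 8 (size 8, align 8) → ends 16; format at 16 (size 2, align 2) → ends 18; pad 2 to align 4 for layer; layer at 20 (size 4, align 4) → ends 24; total 24 bytes, alignment 8
target at 0 (size 36, align 2) → ends 36
z at 36 (size 1, align 1) → ends 37
state at 37 (size 1, align 1) → ends 38

0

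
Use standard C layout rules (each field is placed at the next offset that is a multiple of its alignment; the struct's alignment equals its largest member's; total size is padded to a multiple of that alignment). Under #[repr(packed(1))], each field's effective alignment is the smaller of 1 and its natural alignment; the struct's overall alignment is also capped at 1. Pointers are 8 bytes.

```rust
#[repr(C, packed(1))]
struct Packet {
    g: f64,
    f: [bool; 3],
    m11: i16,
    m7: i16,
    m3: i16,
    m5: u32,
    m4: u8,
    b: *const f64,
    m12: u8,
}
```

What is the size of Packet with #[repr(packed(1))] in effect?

g at 0 (size 8, align 1) → ends 8
f at 8 (size 3, align 1) → ends 11
m11 at 11 (size 2, align 1) → ends 13
m7 at 13 (size 2, align 1) → ends 15
m3 at 15 (size 2, align 1) → ends 17
m5 at 17 (size 4, align 1) → ends 21
m4 at 21 (size 1, align 1) → ends 22
b at 22 (size 8, align 1) → ends 30
m12 at 30 (size 1, align 1) → ends 31
total 31 bytes, alignment 1

31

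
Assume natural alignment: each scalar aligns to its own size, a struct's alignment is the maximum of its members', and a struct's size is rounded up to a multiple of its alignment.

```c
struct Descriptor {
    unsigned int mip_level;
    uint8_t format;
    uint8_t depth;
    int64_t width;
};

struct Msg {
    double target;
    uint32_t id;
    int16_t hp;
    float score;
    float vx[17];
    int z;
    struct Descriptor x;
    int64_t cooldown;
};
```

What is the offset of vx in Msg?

20

Descriptor: @0: mip_level [4B, align 4] → 4; @4: format [1B, align 1] → 5; @5: depth [1B, align 1] → 6; +2 pad (align 8); @8: width [8B, align 8] → 16; size 16, align 8
@0: target [8B, align 8] → 8
@8: id [4B, align 4] → 12
@12: hp [2B, align 2] → 14
+2 pad (align 4)
@16: score [4B, align 4] → 20
@20: vx [68B, align 4] → 88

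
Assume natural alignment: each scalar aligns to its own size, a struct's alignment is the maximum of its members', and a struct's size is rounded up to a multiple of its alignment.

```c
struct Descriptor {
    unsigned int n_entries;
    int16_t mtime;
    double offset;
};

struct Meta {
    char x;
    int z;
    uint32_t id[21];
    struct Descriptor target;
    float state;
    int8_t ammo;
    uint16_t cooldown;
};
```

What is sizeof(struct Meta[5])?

Descriptor: n_entries at 0 (size 4, align 4) → ends 4; mtime at 4 (size 2, align 2) → ends 6; pad 2 to align 8 for offset; offset at 8 (size 8, align 8) → ends 16; total 16 bytes, alignment 8
x at 0 (size 1, align 1) → ends 1
pad 3 to align 4 for z
z at 4 (size 4, align 4) → ends 8
id at 8 (size 84, align 4) → ends 92
pad 4 to align 8 for target
target at 96 (size 16, align 8) → ends 112
state at 112 (size 4, align 4) → ends 116
ammo at 116 (size 1, align 1) → ends 117
pad 1 to align 2 for cooldown
cooldown at 118 (size 2, align 2) → ends 120
total 120 bytes, alignment 8
array of 5: 5 × 120 = 600

600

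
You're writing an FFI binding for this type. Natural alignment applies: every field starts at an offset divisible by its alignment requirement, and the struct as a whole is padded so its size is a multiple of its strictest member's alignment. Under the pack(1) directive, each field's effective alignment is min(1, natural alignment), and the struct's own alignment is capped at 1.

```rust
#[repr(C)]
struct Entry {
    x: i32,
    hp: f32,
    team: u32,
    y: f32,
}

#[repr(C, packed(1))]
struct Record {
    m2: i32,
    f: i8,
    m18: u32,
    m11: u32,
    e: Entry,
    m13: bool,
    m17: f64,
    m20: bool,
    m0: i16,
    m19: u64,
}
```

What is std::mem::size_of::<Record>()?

Entry: 0..4  x  (4B, 4-aligned); 4..8  hp  (4B, 4-aligned); 8..12  team  (4B, 4-aligned); 12..16  y  (4B, 4-aligned); sizeof = 16, alignof = 4
0..4  m2  (4B, 1-aligned)
4..5  f  (1B, 1-aligned)
5..9  m18  (4B, 1-aligned)
9..13  m11  (4B, 1-aligned)
13..29  e  (16B, 1-aligned)
29..30  m13  (1B, 1-aligned)
30..38  m17  (8B, 1-aligned)
38..39  m20  (1B, 1-aligned)
39..41  m0  (2B, 1-aligned)
41..49  m19  (8B, 1-aligned)
sizeof = 49, alignof = 1

49 bytes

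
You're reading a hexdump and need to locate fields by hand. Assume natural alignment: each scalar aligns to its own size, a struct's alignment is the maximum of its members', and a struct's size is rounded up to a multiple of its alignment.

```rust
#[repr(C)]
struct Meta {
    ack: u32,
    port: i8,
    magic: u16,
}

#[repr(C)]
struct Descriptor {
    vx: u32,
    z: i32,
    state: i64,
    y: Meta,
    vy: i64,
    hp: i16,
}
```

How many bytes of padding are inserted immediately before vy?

0

Meta: @0: ack [4B, align 4] → 4; @4: port [1B, align 1] → 5; +1 pad (align 2); @6: magic [2B, align 2] → 8; size 8, align 4
@0: vx [4B, align 4] → 4
@4: z [4B, align 4] → 8
@8: state [8B, align 8] → 16
@16: y [8B, align 4] → 24
@24: vy [8B, align 8] → 32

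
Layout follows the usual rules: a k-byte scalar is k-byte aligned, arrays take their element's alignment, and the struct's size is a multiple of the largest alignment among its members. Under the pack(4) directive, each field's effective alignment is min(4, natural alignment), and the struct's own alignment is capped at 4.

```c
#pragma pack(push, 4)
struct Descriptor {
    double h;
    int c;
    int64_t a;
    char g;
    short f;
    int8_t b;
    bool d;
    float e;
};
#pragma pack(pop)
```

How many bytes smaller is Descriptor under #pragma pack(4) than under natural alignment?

8

natural layout:
  @0: h [8B, align 8] → 8
  @8: c [4B, align 4] → 12
  +4 pad (align 8)
  @16: a [8B, align 8] → 24
  @24: g [1B, align 1] → 25
  +1 pad (align 2)
  @26: f [2B, align 2] → 28
  @28: b [1B, align 1] → 29
  @29: d [1B, align 1] → 30
  +2 pad (align 4)
  @32: e [4B, align 4] → 36
  +4 tail pad (align 8)
  size 40, align 8
packed(4) layout:
  @0: h [8B, align 4] → 8
  @8: c [4B, align 4] → 12
  @12: a [8B, align 4] → 20
  @20: g [1B, align 1] → 21
  +1 pad (align 2)
  @22: f [2B, align 2] → 24
  @24: b [1B, align 1] → 25
  @25: d [1B, align 1] → 26
  +2 pad (align 4)
  @28: e [4B, align 4] → 32
  size 32, align 4
40 − 32 = 8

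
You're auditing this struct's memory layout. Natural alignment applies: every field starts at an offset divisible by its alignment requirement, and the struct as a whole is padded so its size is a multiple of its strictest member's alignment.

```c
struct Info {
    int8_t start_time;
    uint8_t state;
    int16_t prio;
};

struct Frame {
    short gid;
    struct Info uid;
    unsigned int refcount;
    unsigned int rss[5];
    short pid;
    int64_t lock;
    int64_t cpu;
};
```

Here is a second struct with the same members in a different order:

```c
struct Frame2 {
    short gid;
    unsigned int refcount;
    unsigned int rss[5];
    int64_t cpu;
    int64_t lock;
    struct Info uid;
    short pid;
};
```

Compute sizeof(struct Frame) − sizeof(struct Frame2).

0

Info: 0..1  start_time  (1B, 1-aligned); 1..2  state  (1B, 1-aligned); 2..4  prio  (2B, 2-aligned); sizeof = 4, alignof = 2
0..2  gid  (2B, 2-aligned)
2..6  uid  (4B, 2-aligned)
6..8  -- padding (2B)
8..12  refcount  (4B, 4-aligned)
12..32  rss  (20B, 4-aligned)
32..34  pid  (2B, 2-aligned)
34..40  -- padding (6B)
40..48  lock  (8B, 8-aligned)
48..56  cpu  (8B, 8-aligned)
sizeof = 56, alignof = 8
— Frame2 —
0..2  gid  (2B, 2-aligned)
2..4  -- padding (2B)
4..8  refcount  (4B, 4-aligned)
8..28  rss  (20B, 4-aligned)
28..32  -- padding (4B)
32..40  cpu  (8B, 8-aligned)
40..48  lock  (8B, 8-aligned)
48..52  uid  (4B, 2-aligned)
52..54  pid  (2B, 2-aligned)
54..56  -- tail padding (2B)
sizeof = 56, alignof = 8
56 − 56 = 0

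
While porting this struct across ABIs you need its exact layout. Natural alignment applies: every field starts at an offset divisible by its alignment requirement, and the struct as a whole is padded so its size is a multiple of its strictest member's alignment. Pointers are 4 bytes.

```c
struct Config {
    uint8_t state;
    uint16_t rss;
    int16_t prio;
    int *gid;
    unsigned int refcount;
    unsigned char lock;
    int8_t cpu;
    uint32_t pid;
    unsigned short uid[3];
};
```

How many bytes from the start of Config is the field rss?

2

0..1  state  (1B, 1-aligned)
1..2  -- padding (1B)
2..4  rss  (2B, 2-aligned)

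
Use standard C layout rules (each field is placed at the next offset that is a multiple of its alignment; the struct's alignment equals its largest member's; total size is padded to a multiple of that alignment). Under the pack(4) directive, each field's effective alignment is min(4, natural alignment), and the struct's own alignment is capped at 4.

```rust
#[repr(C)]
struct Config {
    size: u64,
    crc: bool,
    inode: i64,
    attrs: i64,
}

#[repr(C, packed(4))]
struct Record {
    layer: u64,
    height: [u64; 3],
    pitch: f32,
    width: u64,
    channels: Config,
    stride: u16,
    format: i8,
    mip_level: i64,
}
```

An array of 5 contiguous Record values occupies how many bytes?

440

Config: 0..8  size  (8B, 8-aligned); 8..9  crc  (1B, 1-aligned); 9..16  -- padding (7B); 16..24  inode  (8B, 8-aligned); 24..32  attrs  (8B, 8-aligned); sizeof = 32, alignof = 8
0..8  layer  (8B, 4-aligned)
8..32  height  (24B, 4-aligned)
32..36  pitch  (4B, 4-aligned)
36..44  width  (8B, 4-aligned)
44..76  channels  (32B, 4-aligned)
76..78  stride  (2B, 2-aligned)
78..79  format  (1B, 1-aligned)
79..80  -- padding (1B)
80..88  mip_level  (8B, 4-aligned)
sizeof = 88, alignof = 4
array of 5: 5 × 88 = 440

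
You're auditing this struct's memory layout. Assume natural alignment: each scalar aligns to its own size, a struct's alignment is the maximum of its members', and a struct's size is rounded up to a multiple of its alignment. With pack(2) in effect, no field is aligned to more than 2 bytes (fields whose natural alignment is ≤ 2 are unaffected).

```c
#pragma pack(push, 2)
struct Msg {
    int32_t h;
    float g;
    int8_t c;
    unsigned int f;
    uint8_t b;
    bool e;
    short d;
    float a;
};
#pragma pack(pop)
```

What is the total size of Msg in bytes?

h at 0 (size 4, align 2) → ends 4
g at 4 (size 4, align 2) → ends 8
c at 8 (size 1, align 1) → ends 9
pad 1 to align 2 for f
f at 10 (size 4, align 2) → ends 14
b at 14 (size 1, align 1) → ends 15
e at 15 (size 1, align 1) → ends 16
d at 16 (size 2, align 2) → ends 18
a at 18 (size 4, align 2) → ends 22
total 22 bytes, alignment 2

22 bytes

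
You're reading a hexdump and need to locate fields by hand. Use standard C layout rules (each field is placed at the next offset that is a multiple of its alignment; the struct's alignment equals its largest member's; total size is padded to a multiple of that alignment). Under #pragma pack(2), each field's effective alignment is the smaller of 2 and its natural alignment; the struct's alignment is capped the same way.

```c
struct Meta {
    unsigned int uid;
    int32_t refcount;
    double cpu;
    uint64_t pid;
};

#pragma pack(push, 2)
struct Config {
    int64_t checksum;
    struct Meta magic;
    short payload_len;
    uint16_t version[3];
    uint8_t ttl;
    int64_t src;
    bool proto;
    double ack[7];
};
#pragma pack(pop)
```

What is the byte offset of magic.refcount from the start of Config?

12

Meta: @0: uid [4B, align 4] → 4; @4: refcount [4B, align 4] → 8; @8: cpu [8B, align 8] → 16; @16: pid [8B, align 8] → 24; size 24, align 8
@0: checksum [8B, align 2] → 8
@8: magic [24B, align 2] → 32
within Meta: refcount at 4
8 + 4 = 12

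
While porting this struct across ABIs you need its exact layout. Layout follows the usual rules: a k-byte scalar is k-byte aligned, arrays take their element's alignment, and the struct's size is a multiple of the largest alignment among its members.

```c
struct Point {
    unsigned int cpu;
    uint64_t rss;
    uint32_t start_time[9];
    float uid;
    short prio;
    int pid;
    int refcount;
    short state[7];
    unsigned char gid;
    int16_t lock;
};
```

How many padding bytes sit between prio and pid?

2

cpu at 0 (size 4, align 4) → ends 4
pad 4 to align 8 for rss
rss at 8 (size 8, align 8) → ends 16
start_time at 16 (size 36, align 4) → ends 52
uid at 52 (size 4, align 4) → ends 56
prio at 56 (size 2, align 2) → ends 58
pad 2 to align 4 for pid
pid at 60 (size 4, align 4) → ends 64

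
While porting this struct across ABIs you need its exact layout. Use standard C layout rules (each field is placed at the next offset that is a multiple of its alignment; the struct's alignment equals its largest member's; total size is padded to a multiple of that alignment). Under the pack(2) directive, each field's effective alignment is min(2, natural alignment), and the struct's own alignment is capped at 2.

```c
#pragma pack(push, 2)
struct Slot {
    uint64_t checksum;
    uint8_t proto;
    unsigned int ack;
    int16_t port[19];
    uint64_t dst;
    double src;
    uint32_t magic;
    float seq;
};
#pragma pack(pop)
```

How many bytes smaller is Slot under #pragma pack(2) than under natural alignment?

natural layout:
  checksum at 0 (size 8, align 8) → ends 8
  proto at 8 (size 1, align 1) → ends 9
  pad 3 to align 4 for ack
  ack at 12 (size 4, align 4) → ends 16
  port at 16 (size 38, align 2) → ends 54
  pad 2 to align 8 for dst
  dst at 56 (size 8, align 8) → ends 64
  src at 64 (size 8, align 8) → ends 72
  magic at 72 (size 4, align 4) → ends 76
  seq at 76 (size 4, align 4) → ends 80
  total 80 bytes, alignment 8
packed(2) layout:
  checksum at 0 (size 8, align 2) → ends 8
  proto at 8 (size 1, align 1) → ends 9
  pad 1 to align 2 for ack
  ack at 10 (size 4, align 2) → ends 14
  port at 14 (size 38, align 2) → ends 52
  dst at 52 (size 8, align 2) → ends 60
  src at 60 (size 8, align 2) → ends 68
  magic at 68 (size 4, align 2) → ends 72
  seq at 72 (size 4, align 2) → ends 76
  total 76 bytes, alignment 2
80 − 76 = 4

4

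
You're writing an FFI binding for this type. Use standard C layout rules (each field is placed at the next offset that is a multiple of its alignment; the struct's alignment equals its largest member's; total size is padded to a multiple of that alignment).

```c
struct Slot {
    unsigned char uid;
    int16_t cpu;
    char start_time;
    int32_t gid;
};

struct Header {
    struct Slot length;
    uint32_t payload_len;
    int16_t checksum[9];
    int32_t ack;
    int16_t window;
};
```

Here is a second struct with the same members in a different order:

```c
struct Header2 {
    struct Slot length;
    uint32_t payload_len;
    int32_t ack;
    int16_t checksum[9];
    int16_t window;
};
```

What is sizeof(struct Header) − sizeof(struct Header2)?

Slot: @0: uid [1B, align 1] → 1; +1 pad (align 2); @2: cpu [2B, align 2] → 4; @4: start_time [1B, align 1] → 5; +3 pad (align 4); @8: gid [4B, align 4] → 12; size 12, align 4
@0: length [12B, align 4] → 12
@12: payload_len [4B, align 4] → 16
@16: checksum [18B, align 2] → 34
+2 pad (align 4)
@36: ack [4B, align 4] → 40
@40: window [2B, align 2] → 42
+2 tail pad (align 4)
size 44, align 4
— Header2 —
@0: length [12B, align 4] → 12
@12: payload_len [4B, align 4] → 16
@16: ack [4B, align 4] → 20
@20: checksum [18B, align 2] → 38
@38: window [2B, align 2] → 40
size 40, align 4
44 − 40 = 4

4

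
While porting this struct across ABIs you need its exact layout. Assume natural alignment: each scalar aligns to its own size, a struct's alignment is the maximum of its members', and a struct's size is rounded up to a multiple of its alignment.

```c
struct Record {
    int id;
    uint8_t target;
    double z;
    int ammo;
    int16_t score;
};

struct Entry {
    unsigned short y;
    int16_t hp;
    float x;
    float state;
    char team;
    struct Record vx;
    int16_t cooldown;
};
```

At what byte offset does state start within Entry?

8

Record: 0..4  id  (4B, 4-aligned); 4..5  target  (1B, 1-aligned); 5..8  -- padding (3B); 8..16  z  (8B, 8-aligned); 16..20  ammo  (4B, 4-aligned); 20..22  score  (2B, 2-aligned); 22..24  -- tail padding (2B); sizeof = 24, alignof = 8
0..2  y  (2B, 2-aligned)
2..4  hp  (2B, 2-aligned)
4..8  x  (4B, 4-aligned)
8..12  state  (4B, 4-aligned)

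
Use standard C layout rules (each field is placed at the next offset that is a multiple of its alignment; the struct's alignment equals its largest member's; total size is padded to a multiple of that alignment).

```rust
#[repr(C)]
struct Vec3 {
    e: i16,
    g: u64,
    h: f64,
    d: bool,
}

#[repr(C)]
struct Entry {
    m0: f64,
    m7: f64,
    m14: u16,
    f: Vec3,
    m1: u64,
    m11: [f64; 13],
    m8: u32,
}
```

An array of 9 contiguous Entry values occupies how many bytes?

1584

Vec3: @0: e [2B, align 2] → 2; +6 pad (align 8); @8: g [8B, align 8] → 16; @16: h [8B, align 8] → 24; @24: d [1B, align 1] → 25; +7 tail pad (align 8); size 32, align 8
@0: m0 [8B, align 8] → 8
@8: m7 [8B, align 8] → 16
@16: m14 [2B, align 2] → 18
+6 pad (align 8)
@24: f [32B, align 8] → 56
@56: m1 [8B, align 8] → 64
@64: m11 [104B, align 8] → 168
@168: m8 [4B, align 4] → 172
+4 tail pad (align 8)
size 176, align 8
array of 9: 9 × 176 = 1584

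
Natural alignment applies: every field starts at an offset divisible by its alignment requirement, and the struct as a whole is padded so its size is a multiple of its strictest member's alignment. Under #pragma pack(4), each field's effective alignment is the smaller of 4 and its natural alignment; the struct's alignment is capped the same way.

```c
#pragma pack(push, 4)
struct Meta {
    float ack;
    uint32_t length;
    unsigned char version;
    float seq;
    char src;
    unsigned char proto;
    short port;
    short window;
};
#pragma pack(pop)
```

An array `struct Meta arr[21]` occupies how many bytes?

504

@0: ack [4B, align 4] → 4
@4: length [4B, align 4] → 8
@8: version [1B, align 1] → 9
+3 pad (align 4)
@12: seq [4B, align 4] → 16
@16: src [1B, align 1] → 17
@17: proto [1B, align 1] → 18
@18: port [2B, align 2] → 20
@20: window [2B, align 2] → 22
+2 tail pad (align 4)
size 24, align 4
array of 21: 21 × 24 = 504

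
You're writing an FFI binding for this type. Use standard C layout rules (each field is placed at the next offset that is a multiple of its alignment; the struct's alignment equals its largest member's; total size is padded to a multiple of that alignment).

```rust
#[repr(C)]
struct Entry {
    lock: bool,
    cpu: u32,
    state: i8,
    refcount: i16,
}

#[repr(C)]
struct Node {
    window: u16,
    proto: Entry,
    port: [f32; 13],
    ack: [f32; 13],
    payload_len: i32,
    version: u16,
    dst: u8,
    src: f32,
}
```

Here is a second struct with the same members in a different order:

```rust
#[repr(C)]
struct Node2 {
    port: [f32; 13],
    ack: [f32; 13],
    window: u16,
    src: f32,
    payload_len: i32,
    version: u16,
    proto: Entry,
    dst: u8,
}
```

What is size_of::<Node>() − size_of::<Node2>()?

-4

Entry: lock at 0 (size 1, align 1) → ends 1; pad 3 to align 4 for cpu; cpu at 4 (size 4, align 4) → ends 8; state at 8 (size 1, align 1) → ends 9; pad 1 to align 2 for refcount; refcount at 10 (size 2, align 2) → ends 12; total 12 bytes, alignment 4
window at 0 (size 2, align 2) → ends 2
pad 2 to align 4 for proto
proto at 4 (size 12, align 4) → ends 16
port at 16 (size 52, align 4) → ends 68
ack at 68 (size 52, align 4) → ends 120
payload_len at 120 (size 4, align 4) → ends 124
version at 124 (size 2, align 2) → ends 126
dst at 126 (size 1, align 1) → ends 127
pad 1 to align 4 for src
src at 128 (size 4, align 4) → ends 132
total 132 bytes, alignment 4
— Node2 —
port at 0 (size 52, align 4) → ends 52
ack at 52 (size 52, align 4) → ends 104
window at 104 (size 2, align 2) → ends 106
pad 2 to align 4 for src
src at 108 (size 4, align 4) → ends 112
payload_len at 112 (size 4, align 4) → ends 116
version at 116 (size 2, align 2) → ends 118
pad 2 to align 4 for proto
proto at 120 (size 12, align 4) → ends 132
dst at 132 (size 1, align 1) → ends 133
tail pad 3 to reach multiple of 4
total 136 bytes, alignment 4
132 − 136 = -4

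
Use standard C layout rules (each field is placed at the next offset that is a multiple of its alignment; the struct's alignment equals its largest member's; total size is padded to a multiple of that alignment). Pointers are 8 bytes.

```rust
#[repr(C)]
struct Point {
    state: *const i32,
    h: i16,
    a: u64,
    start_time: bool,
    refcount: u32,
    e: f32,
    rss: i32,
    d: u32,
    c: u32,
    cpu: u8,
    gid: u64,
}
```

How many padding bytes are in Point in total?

0..8  state  (8B, 8-aligned)
8..10  h  (2B, 2-aligned)
10..16  -- padding (6B)
16..24  a  (8B, 8-aligned)
24..25  start_time  (1B, 1-aligned)
25..28  -- padding (3B)
28..32  refcount  (4B, 4-aligned)
32..36  e  (4B, 4-aligned)
36..40  rss  (4B, 4-aligned)
40..44  d  (4B, 4-aligned)
44..48  c  (4B, 4-aligned)
48..49  cpu  (1B, 1-aligned)
49..56  -- padding (7B)
56..64  gid  (8B, 8-aligned)
sizeof = 64, alignof = 8
data bytes 48, size 64 → padding 16

16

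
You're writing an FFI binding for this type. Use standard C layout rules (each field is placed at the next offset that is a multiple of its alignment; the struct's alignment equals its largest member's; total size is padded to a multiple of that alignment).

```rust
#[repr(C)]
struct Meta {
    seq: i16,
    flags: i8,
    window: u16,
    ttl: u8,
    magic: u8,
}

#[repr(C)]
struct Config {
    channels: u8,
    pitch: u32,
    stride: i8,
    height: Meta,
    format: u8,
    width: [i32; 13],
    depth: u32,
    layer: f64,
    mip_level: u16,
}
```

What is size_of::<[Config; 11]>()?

1056

Meta: @0: seq [2B, align 2] → 2; @2: flags [1B, align 1] → 3; +1 pad (align 2); @4: window [2B, align 2] → 6; @6: ttl [1B, align 1] → 7; @7: magic [1B, align 1] → 8; size 8, align 2
@0: channels [1B, align 1] → 1
+3 pad (align 4)
@4: pitch [4B, align 4] → 8
@8: stride [1B, align 1] → 9
+1 pad (align 2)
@10: height [8B, align 2] → 18
@18: format [1B, align 1] → 19
+1 pad (align 4)
@20: width [52B, align 4] → 72
@72: depth [4B, align 4] → 76
+4 pad (align 8)
@80: layer [8B, align 8] → 88
@88: mip_level [2B, align 2] → 90
+6 tail pad (align 8)
size 96, align 8
array of 11: 11 × 96 = 1056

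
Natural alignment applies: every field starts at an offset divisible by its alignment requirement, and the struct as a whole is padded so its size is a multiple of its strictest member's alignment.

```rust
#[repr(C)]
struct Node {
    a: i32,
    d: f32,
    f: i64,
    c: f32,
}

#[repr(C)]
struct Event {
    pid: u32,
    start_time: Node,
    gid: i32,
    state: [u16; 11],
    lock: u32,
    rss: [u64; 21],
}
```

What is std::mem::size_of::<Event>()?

Node: @0: a [4B, align 4] → 4; @4: d [4B, align 4] → 8; @8: f [8B, align 8] → 16; @16: c [4B, align 4] → 20; +4 tail pad (align 8); size 24, align 8
@0: pid [4B, align 4] → 4
+4 pad (align 8)
@8: start_time [24B, align 8] → 32
@32: gid [4B, align 4] → 36
@36: state [22B, align 2] → 58
+2 pad (align 4)
@60: lock [4B, align 4] → 64
@64: rss [168B, align 8] → 232
size 232, align 8

232 bytes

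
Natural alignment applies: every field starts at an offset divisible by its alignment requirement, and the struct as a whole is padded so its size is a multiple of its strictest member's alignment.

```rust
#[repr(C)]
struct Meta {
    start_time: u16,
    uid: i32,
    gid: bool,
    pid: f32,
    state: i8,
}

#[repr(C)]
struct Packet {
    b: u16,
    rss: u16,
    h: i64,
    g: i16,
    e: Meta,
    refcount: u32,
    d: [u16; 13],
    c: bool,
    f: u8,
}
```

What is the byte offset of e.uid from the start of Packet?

Meta: 0..2  start_time  (2B, 2-aligned); 2..4  -- padding (2B); 4..8  uid  (4B, 4-aligned); 8..9  gid  (1B, 1-aligned); 9..12  -- padding (3B); 12..16  pid  (4B, 4-aligned); 16..17  state  (1B, 1-aligned); 17..20  -- tail padding (3B); sizeof = 20, alignof = 4
0..2  b  (2B, 2-aligned)
2..4  rss  (2B, 2-aligned)
4..8  -- padding (4B)
8..16  h  (8B, 8-aligned)
16..18  g  (2B, 2-aligned)
18..20  -- padding (2B)
20..40  e  (20B, 4-aligned)
within Meta: uid at 4
20 + 4 = 24

24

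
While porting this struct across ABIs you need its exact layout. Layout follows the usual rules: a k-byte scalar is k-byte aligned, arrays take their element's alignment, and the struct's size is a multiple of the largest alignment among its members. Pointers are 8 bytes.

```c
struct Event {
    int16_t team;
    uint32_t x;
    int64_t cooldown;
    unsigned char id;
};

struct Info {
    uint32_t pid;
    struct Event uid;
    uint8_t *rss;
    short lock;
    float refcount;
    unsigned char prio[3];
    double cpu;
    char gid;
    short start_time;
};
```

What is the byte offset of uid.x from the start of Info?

12

Event: @0: team [2B, align 2] → 2; +2 pad (align 4); @4: x [4B, align 4] → 8; @8: cooldown [8B, align 8] → 16; @16: id [1B, align 1] → 17; +7 tail pad (align 8); size 24, align 8
@0: pid [4B, align 4] → 4
+4 pad (align 8)
@8: uid [24B, align 8] → 32
within Event: x at 4
8 + 4 = 12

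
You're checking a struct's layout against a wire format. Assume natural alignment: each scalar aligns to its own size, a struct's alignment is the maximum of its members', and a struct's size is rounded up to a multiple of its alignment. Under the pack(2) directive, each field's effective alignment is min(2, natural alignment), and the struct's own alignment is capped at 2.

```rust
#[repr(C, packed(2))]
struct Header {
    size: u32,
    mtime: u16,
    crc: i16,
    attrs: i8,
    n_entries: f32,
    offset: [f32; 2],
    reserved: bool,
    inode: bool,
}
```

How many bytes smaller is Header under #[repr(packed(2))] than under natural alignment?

natural layout:
  size at 0 (size 4, align 4) → ends 4
  mtime at 4 (size 2, align 2) → ends 6
  crc at 6 (size 2, align 2) → ends 8
  attrs at 8 (size 1, align 1) → ends 9
  pad 3 to align 4 for n_entries
  n_entries at 12 (size 4, align 4) → ends 16
  offset at 16 (size 8, align 4) → ends 24
  reserved at 24 (size 1, align 1) → ends 25
  inode at 25 (size 1, align 1) → ends 26
  tail pad 2 to reach multiple of 4
  total 28 bytes, alignment 4
packed(2) layout:
  size at 0 (size 4, align 2) → ends 4
  mtime at 4 (size 2, align 2) → ends 6
  crc at 6 (size 2, align 2) → ends 8
  attrs at 8 (size 1, align 1) → ends 9
  pad 1 to align 2 for n_entries
  n_entries at 10 (size 4, align 2) → ends 14
  offset at 14 (size 8, align 2) → ends 22
  reserved at 22 (size 1, align 1) → ends 23
  inode at 23 (size 1, align 1) → ends 24
  total 24 bytes, alignment 2
28 − 24 = 4

4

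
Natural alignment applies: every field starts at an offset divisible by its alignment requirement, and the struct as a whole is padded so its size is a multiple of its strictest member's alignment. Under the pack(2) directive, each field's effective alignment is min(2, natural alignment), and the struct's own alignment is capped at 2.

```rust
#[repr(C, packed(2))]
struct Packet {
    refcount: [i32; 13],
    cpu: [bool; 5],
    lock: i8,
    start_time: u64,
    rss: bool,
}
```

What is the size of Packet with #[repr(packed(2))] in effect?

68

@0: refcount [52B, align 2] → 52
@52: cpu [5B, align 1] → 57
@57: lock [1B, align 1] → 58
@58: start_time [8B, align 2] → 66
@66: rss [1B, align 1] → 67
+1 tail pad (align 2)
size 68, align 2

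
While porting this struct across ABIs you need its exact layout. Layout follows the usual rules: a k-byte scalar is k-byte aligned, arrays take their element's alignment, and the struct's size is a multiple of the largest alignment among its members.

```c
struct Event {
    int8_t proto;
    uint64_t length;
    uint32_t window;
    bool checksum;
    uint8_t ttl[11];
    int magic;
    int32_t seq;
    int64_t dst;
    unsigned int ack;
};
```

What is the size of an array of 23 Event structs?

1288

0..1  proto  (1B, 1-aligned)
1..8  -- padding (7B)
8..16  length  (8B, 8-aligned)
16..20  window  (4B, 4-aligned)
20..21  checksum  (1B, 1-aligned)
21..32  ttl  (11B, 1-aligned)
32..36  magic  (4B, 4-aligned)
36..40  seq  (4B, 4-aligned)
40..48  dst  (8B, 8-aligned)
48..52  ack  (4B, 4-aligned)
52..56  -- tail padding (4B)
sizeof = 56, alignof = 8
array of 23: 23 × 56 = 1288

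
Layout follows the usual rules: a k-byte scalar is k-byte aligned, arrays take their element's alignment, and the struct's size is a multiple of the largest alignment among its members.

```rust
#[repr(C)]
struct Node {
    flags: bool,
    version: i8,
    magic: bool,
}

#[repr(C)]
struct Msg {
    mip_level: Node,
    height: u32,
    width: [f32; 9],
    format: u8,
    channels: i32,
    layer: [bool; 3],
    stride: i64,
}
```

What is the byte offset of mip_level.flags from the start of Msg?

Node: 0..1  flags  (1B, 1-aligned); 1..2  version  (1B, 1-aligned); 2..3  magic  (1B, 1-aligned); sizeof = 3, alignof = 1
0..3  mip_level  (3B, 1-aligned)
within Node: flags at 0
0 + 0 = 0

0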